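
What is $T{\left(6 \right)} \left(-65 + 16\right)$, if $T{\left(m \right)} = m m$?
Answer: $-1764$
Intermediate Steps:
$T{\left(m \right)} = m^{2}$
$T{\left(6 \right)} \left(-65 + 16\right) = 6^{2} \left(-65 + 16\right) = 36 \left(-49\right) = -1764$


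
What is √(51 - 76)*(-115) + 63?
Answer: 63 - 575*I ≈ 63.0 - 575.0*I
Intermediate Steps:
√(51 - 76)*(-115) + 63 = √(-25)*(-115) + 63 = (5*I)*(-115) + 63 = -575*I + 63 = 63 - 575*I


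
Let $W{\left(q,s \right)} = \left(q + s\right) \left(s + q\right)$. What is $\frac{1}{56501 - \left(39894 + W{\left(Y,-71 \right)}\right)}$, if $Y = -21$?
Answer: $\frac{1}{8143} \approx 0.0001228$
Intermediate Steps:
$W{\left(q,s \right)} = \left(q + s\right)^{2}$ ($W{\left(q,s \right)} = \left(q + s\right) \left(q + s\right) = \left(q + s\right)^{2}$)
$\frac{1}{56501 - \left(39894 + W{\left(Y,-71 \right)}\right)} = \frac{1}{56501 - \left(39894 + \left(-21 - 71\right)^{2}\right)} = \frac{1}{56501 - 48358} = \frac{1}{8143}$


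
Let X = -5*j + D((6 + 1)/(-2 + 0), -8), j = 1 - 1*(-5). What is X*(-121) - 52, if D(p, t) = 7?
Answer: 2731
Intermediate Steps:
j = 6 (j = 1 + 5 = 6)
X = -23 (X = -5*6 + 7 = -30 + 7 = -23)
X*(-121) - 52 = -23*(-121) - 52 = 2783 - 52 = 2731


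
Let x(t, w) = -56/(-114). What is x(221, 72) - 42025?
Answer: -2395397/57 ≈ -42025.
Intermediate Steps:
x(t, w) = 28/57 (x(t, w) = -56*(-1/114) = 28/57)
x(221, 72) - 42025 = 28/57 - 42025 = -2395397/57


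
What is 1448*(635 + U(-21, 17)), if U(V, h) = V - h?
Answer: 864456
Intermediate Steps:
1448*(635 + U(-21, 17)) = 1448*(635 + (-21 - 1*17)) = 1448*(635 + (-21 - 17)) = 1448*(635 - 38) = 1448*597 = 864456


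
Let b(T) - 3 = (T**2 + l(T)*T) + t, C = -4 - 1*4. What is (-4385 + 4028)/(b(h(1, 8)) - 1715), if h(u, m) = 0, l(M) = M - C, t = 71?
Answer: 119/547 ≈ 0.21755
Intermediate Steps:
C = -8 (C = -4 - 4 = -8)
l(M) = 8 + M (l(M) = M - 1*(-8) = M + 8 = 8 + M)
b(T) = 74 + T**2 + T*(8 + T) (b(T) = 3 + ((T**2 + (8 + T)*T) + 71) = 3 + ((T**2 + T*(8 + T)) + 71) = 3 + (71 + T**2 + T*(8 + T)) = 74 + T**2 + T*(8 + T))
(-4385 + 4028)/(b(h(1, 8)) - 1715) = (-4385 + 4028)/((74 + 0**2 + 0*(8 + 0)) - 1715) = -357/((74 + 0 + 0*8) - 1715) = -357/((74 + 0 + 0) - 1715) = -357/(74 - 1715) = -357/(-1641) = -357*(-1/1641) = 119/547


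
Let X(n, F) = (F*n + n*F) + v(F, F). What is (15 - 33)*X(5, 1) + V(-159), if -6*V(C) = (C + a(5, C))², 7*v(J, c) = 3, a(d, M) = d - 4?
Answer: -91316/21 ≈ -4348.4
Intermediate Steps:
a(d, M) = -4 + d
v(J, c) = 3/7 (v(J, c) = (⅐)*3 = 3/7)
X(n, F) = 3/7 + 2*F*n (X(n, F) = (F*n + n*F) + 3/7 = (F*n + F*n) + 3/7 = 2*F*n + 3/7 = 3/7 + 2*F*n)
V(C) = -(1 + C)²/6 (V(C) = -(C + (-4 + 5))²/6 = -(C + 1)²/6 = -(1 + C)²/6)
(15 - 33)*X(5, 1) + V(-159) = (15 - 33)*(3/7 + 2*1*5) - (1 - 159)²/6 = -18*(3/7 + 10) - ⅙*(-158)² = -18*73/7 - ⅙*24964 = -1314/7 - 12482/3 = -91316/21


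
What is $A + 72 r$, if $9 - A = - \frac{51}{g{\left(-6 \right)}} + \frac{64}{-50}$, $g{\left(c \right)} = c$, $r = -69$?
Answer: $- \frac{248311}{50} \approx -4966.2$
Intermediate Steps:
$A = \frac{89}{50}$ ($A = 9 - \left(- \frac{51}{-6} + \frac{64}{-50}\right) = 9 - \left(\left(-51\right) \left(- \frac{1}{6}\right) + 64 \left(- \frac{1}{50}\right)\right) = 9 - \left(\frac{17}{2} - \frac{32}{25}\right) = 9 - \frac{361}{50} = \frac{89}{50} \approx 1.78$)
$A + 72 r = \frac{89}{50} + 72 \left(-69\right) = \frac{89}{50} - 4968 = - \frac{248311}{50}$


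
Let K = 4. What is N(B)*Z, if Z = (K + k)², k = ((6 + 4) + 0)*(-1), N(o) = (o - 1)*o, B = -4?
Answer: 720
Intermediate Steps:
N(o) = o*(-1 + o) (N(o) = (-1 + o)*o = o*(-1 + o))
k = -10 (k = (10 + 0)*(-1) = 10*(-1) = -10)
Z = 36 (Z = (4 - 10)² = (-6)² = 36)
N(B)*Z = -4*(-1 - 4)*36 = -4*(-5)*36 = 20*36 = 720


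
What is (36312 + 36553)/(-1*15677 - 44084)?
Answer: -5605/4597 ≈ -1.2193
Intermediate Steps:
(36312 + 36553)/(-1*15677 - 44084) = 72865/(-15677 - 44084) = 72865/(-59761) = 72865*(-1/59761) = -5605/4597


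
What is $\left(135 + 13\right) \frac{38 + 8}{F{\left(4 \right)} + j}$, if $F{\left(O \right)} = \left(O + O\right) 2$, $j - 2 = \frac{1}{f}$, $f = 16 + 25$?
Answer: $\frac{279128}{739} \approx 377.71$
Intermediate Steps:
$f = 41$
$j = \frac{83}{41}$ ($j = 2 + \frac{1}{41} = \frac{83}{41} \approx 2.0244$)
$F{\left(O \right)} = 4 O$ ($F{\left(O \right)} = 2 O 2 = 4 O$)
$\left(135 + 13\right) \frac{38 + 8}{F{\left(4 \right)} + j} = \left(135 + 13\right) \frac{38 + 8}{4 \cdot 4 + \frac{83}{41}} = 148 \frac{46}{16 + \frac{83}{41}} = 148 \frac{46}{\frac{739}{41}} = 148 \cdot 46 \cdot \frac{41}{739} = 148 \cdot \frac{1886}{739} = \frac{279128}{739}$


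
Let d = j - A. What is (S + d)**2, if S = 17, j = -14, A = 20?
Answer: 289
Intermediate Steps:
d = -34 (d = -14 - 1*20 = -14 - 20 = -34)
(S + d)**2 = (17 - 34)**2 = (-17)**2 = 289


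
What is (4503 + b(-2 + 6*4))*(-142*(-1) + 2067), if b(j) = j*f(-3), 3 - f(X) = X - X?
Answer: 10092921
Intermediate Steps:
f(X) = 3 (f(X) = 3 - (X - X) = 3 - 1*0 = 3 + 0 = 3)
b(j) = 3*j (b(j) = j*3 = 3*j)
(4503 + b(-2 + 6*4))*(-142*(-1) + 2067) = (4503 + 3*(-2 + 6*4))*(-142*(-1) + 2067) = (4503 + 3*(-2 + 24))*(142 + 2067) = (4503 + 3*22)*2209 = (4503 + 66)*2209 = 4569*2209 = 10092921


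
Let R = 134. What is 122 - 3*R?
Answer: -280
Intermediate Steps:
122 - 3*R = 122 - 3*134 = 122 - 402 = -280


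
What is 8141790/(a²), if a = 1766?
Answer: 4070895/1559378 ≈ 2.6106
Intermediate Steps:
8141790/(a²) = 8141790/(1766²) = 8141790/3118756 = 8141790*(1/3118756) = 4070895/1559378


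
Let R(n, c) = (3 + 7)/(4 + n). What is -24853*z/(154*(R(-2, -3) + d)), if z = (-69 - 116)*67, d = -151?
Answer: -308052935/22484 ≈ -13701.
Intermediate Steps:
z = -12395 (z = -185*67 = -12395)
R(n, c) = 10/(4 + n)
-24853*z/(154*(R(-2, -3) + d)) = -24853*(-12395/(154*(10/(4 - 2) - 151))) = -24853*(-12395/(154*(10/2 - 151))) = -24853*(-12395/(154*(10*(1/2) - 151))) = -24853*(-12395/(154*(5 - 151))) = -24853/(-146*154*(-1/12395)) = -24853/((-22484*(-1/12395))) = -24853/22484/12395 = -24853*12395/22484 = -308052935/22484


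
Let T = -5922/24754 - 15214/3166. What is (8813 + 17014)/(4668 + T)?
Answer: 506023013157/91360309286 ≈ 5.5388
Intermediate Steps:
T = -98839102/19592791 (T = -5922*1/24754 - 15214*1/3166 = -2961/12377 - 7607/1583 = -98839102/19592791 ≈ -5.0447)
(8813 + 17014)/(4668 + T) = (8813 + 17014)/(4668 - 98839102/19592791) = 25827/(91360309286/19592791) = 25827*(19592791/91360309286) = 506023013157/91360309286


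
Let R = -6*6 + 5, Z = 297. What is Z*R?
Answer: -9207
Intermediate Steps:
R = -31 (R = -36 + 5 = -31)
Z*R = 297*(-31) = -9207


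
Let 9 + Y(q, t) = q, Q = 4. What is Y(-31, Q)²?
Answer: 1600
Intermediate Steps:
Y(q, t) = -9 + q
Y(-31, Q)² = (-9 - 31)² = (-40)² = 1600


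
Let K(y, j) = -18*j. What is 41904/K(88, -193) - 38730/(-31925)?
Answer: 16359258/1232305 ≈ 13.275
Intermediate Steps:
41904/K(88, -193) - 38730/(-31925) = 41904/((-18*(-193))) - 38730/(-31925) = 41904/3474 - 38730*(-1/31925) = 41904*(1/3474) + 7746/6385 = 2328/193 + 7746/6385 = 16359258/1232305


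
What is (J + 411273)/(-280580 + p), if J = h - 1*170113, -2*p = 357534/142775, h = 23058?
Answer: -37723724950/40059988267 ≈ -0.94168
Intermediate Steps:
p = -178767/142775 ≈ -1.2521
J = -147055 (J = 23058 - 1*170113 = 23058 - 170113 = -147055)
(J + 411273)/(-280580 + p) = (-147055 + 411273)/(-280580 - 178767/142775) = 264218/(-40059988267/142775) = 264218*(-142775/40059988267) = -37723724950/40059988267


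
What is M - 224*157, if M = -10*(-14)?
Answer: -35028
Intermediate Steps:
M = 140
M - 224*157 = 140 - 224*157 = 140 - 35168 = -35028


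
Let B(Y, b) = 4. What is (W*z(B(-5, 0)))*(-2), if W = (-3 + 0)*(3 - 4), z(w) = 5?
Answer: -30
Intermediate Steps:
W = 3 (W = -3*(-1) = 3)
(W*z(B(-5, 0)))*(-2) = (3*5)*(-2) = 15*(-2) = -30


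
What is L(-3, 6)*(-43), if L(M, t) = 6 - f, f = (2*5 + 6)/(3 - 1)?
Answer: 86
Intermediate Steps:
f = 8 (f = (10 + 6)/2 = 16*(½) = 8)
L(M, t) = -2 (L(M, t) = 6 - 1*8 = 6 - 8 = -2)
L(-3, 6)*(-43) = -2*(-43) = 86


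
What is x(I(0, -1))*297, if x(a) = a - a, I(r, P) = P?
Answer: 0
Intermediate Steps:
x(a) = 0
x(I(0, -1))*297 = 0*297 = 0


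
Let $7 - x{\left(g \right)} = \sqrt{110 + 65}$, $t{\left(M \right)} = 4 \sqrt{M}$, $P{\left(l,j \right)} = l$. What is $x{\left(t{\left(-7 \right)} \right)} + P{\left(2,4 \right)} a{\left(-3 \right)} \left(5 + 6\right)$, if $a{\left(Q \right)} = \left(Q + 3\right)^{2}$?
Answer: $7 - 5 \sqrt{7} \approx -6.2288$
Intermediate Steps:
$x{\left(g \right)} = 7 - 5 \sqrt{7}$ ($x{\left(g \right)} = 7 - \sqrt{110 + 65} = 7 - \sqrt{175} = 7 - 5 \sqrt{7}$)
$a{\left(Q \right)} = \left(3 + Q\right)^{2}$
$x{\left(t{\left(-7 \right)} \right)} + P{\left(2,4 \right)} a{\left(-3 \right)} \left(5 + 6\right) = \left(7 - 5 \sqrt{7}\right) + 2 \left(3 - 3\right)^{2} \left(5 + 6\right) = \left(7 - 5 \sqrt{7}\right) + 2 \cdot 0^{2} \cdot 11 = \left(7 - 5 \sqrt{7}\right) + 2 \cdot 0 \cdot 11 = \left(7 - 5 \sqrt{7}\right) + 0 \cdot 11 = \left(7 - 5 \sqrt{7}\right) + 0 = 7 - 5 \sqrt{7}$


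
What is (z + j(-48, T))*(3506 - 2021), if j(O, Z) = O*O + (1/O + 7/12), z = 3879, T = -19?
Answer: 146921445/16 ≈ 9.1826e+6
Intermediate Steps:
j(O, Z) = 7/12 + 1/O + O² (j(O, Z) = O² + (1/O + 7*(1/12)) = O² + (1/O + 7/12) = O² + (7/12 + 1/O) = 7/12 + 1/O + O²)
(z + j(-48, T))*(3506 - 2021) = (3879 + (7/12 + 1/(-48) + (-48)²))*(3506 - 2021) = (3879 + (7/12 - 1/48 + 2304))*1485 = (3879 + 36873/16)*1485 = (98937/16)*1485 = 146921445/16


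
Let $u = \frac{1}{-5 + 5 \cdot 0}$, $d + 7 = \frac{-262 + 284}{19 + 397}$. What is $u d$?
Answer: $\frac{289}{208} \approx 1.3894$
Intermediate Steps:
$d = - \frac{1445}{208}$ ($d = -7 + \frac{-262 + 284}{19 + 397} = -7 + \frac{22}{416} = -7 + 22 \cdot \frac{1}{416} = -7 + \frac{11}{208} = - \frac{1445}{208} \approx -6.9471$)
$u = - \frac{1}{5}$ ($u = \frac{1}{-5 + 0} = \frac{1}{-5} = - \frac{1}{5} \approx -0.2$)
$u d = \left(- \frac{1}{5}\right) \left(- \frac{1445}{208}\right) = \frac{289}{208}$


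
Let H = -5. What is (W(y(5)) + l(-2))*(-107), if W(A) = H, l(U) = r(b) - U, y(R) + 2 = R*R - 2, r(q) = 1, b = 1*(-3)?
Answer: 214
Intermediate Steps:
b = -3
y(R) = -4 + R**2 (y(R) = -2 + (R*R - 2) = -2 + (R**2 - 2) = -2 + (-2 + R**2) = -4 + R**2)
l(U) = 1 - U
W(A) = -5
(W(y(5)) + l(-2))*(-107) = (-5 + (1 - 1*(-2)))*(-107) = (-5 + (1 + 2))*(-107) = (-5 + 3)*(-107) = -2*(-107) = 214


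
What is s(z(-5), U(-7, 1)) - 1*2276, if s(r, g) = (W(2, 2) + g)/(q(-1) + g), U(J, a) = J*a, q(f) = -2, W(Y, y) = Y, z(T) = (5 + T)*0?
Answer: -20479/9 ≈ -2275.4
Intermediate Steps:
z(T) = 0
s(r, g) = (2 + g)/(-2 + g)
s(z(-5), U(-7, 1)) - 1*2276 = (2 - 7*1)/(-2 - 7*1) - 1*2276 = (2 - 7)/(-2 - 7) - 2276 = -5/(-9) - 2276 = -1/9*(-5) - 2276 = 5/9 - 2276 = -20479/9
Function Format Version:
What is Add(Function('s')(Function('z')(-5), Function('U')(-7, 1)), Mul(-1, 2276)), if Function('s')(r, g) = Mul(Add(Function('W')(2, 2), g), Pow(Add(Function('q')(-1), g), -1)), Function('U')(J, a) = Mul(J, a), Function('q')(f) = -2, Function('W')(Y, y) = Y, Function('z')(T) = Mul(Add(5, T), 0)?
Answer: Rational(-20479, 9) ≈ -2275.4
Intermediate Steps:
Function('z')(T) = 0
Function('s')(r, g) = Mul(Pow(Add(-2, g), -1), Add(2, g)) (Function('s')(r, g) = Mul(Add(2, g), Pow(Add(-2, g), -1)) = Mul(Pow(Add(-2, g), -1), Add(2, g)))
Add(Function('s')(Function('z')(-5), Function('U')(-7, 1)), Mul(-1, 2276)) = Add(Mul(Pow(Add(-2, Mul(-7, 1)), -1), Add(2, Mul(-7, 1))), Mul(-1, 2276)) = Add(Mul(Pow(Add(-2, -7), -1), Add(2, -7)), -2276) = Add(Mul(Pow(-9, -1), -5), -2276) = Add(Mul(Rational(-1, 9), -5), -2276) = Add(Rational(5, 9), -2276) = Rational(-20479, 9)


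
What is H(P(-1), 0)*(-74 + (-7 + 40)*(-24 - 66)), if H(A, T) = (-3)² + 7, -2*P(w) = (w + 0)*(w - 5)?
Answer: -48704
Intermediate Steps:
P(w) = -w*(-5 + w)/2 (P(w) = -(w + 0)*(w - 5)/2 = -w*(-5 + w)/2)
H(A, T) = 16 (H(A, T) = 9 + 7 = 16)
H(P(-1), 0)*(-74 + (-7 + 40)*(-24 - 66)) = 16*(-74 + (-7 + 40)*(-24 - 66)) = 16*(-74 + 33*(-90)) = 16*(-74 - 2970) = 16*(-3044) = -48704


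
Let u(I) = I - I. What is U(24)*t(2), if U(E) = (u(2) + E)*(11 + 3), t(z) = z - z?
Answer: 0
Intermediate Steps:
t(z) = 0
u(I) = 0
U(E) = 14*E (U(E) = (0 + E)*(11 + 3) = E*14 = 14*E)
U(24)*t(2) = (14*24)*0 = 336*0 = 0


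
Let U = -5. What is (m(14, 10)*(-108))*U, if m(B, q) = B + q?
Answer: 12960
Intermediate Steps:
(m(14, 10)*(-108))*U = ((14 + 10)*(-108))*(-5) = (24*(-108))*(-5) = -2592*(-5) = 12960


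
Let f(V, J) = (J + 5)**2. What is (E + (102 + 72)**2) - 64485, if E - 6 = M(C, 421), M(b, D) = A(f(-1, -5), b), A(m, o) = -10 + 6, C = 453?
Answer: -34207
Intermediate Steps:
f(V, J) = (5 + J)**2
A(m, o) = -4
M(b, D) = -4
E = 2 (E = 6 - 4 = 2)
(E + (102 + 72)**2) - 64485 = (2 + (102 + 72)**2) - 64485 = (2 + 174**2) - 64485 = (2 + 30276) - 64485 = 30278 - 64485 = -34207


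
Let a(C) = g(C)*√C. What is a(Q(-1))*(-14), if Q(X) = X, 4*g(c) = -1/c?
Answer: -7*I/2 ≈ -3.5*I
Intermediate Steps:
g(c) = -1/(4*c) (g(c) = (-1/c)/4 = -1/(4*c))
a(C) = -1/(4*√C) (a(C) = (-1/(4*C))*√C = -1/(4*√C))
a(Q(-1))*(-14) = -(-1)*I/4*(-14) = (I/4)*(-14) = -7*I/2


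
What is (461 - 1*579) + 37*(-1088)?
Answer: -40374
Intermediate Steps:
(461 - 1*579) + 37*(-1088) = (461 - 579) - 40256 = -118 - 40256 = -40374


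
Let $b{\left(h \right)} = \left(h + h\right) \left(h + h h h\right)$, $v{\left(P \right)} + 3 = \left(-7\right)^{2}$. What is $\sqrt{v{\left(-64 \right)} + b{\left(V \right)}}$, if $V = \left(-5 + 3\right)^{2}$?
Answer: $\sqrt{590} \approx 24.29$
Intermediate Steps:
$v{\left(P \right)} = 46$ ($v{\left(P \right)} = -3 + \left(-7\right)^{2} = -3 + 49 = 46$)
$V = 4$ ($V = \left(-2\right)^{2} = 4$)
$b{\left(h \right)} = 2 h \left(h + h^{3}\right)$ ($b{\left(h \right)} = 2 h \left(h + h^{2} h\right) = 2 h \left(h + h^{3}\right)$)
$\sqrt{v{\left(-64 \right)} + b{\left(V \right)}} = \sqrt{46 + 2 \cdot 4^{2} \left(1 + 4^{2}\right)} = \sqrt{46 + 2 \cdot 16 \left(1 + 16\right)} = \sqrt{46 + 2 \cdot 16 \cdot 17} = \sqrt{46 + 544} = \sqrt{590}$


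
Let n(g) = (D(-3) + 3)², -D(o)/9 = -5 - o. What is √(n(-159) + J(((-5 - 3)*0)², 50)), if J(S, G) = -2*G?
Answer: √341 ≈ 18.466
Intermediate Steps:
D(o) = 45 + 9*o (D(o) = -9*(-5 - o) = 45 + 9*o)
n(g) = 441 (n(g) = ((45 + 9*(-3)) + 3)² = ((45 - 27) + 3)² = (18 + 3)² = 21² = 441)
√(n(-159) + J(((-5 - 3)*0)², 50)) = √(441 - 2*50) = √(441 - 100) = √341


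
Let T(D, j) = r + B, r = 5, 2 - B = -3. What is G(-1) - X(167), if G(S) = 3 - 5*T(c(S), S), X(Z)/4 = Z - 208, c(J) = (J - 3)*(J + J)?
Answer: 117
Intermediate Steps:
B = 5 (B = 2 - 1*(-3) = 2 + 3 = 5)
c(J) = 2*J*(-3 + J) (c(J) = (-3 + J)*(2*J) = 2*J*(-3 + J))
T(D, j) = 10 (T(D, j) = 5 + 5 = 10)
X(Z) = -832 + 4*Z (X(Z) = 4*(Z - 208) = 4*(-208 + Z) = -832 + 4*Z)
G(S) = -47 (G(S) = 3 - 5*10 = 3 - 50 = -47)
G(-1) - X(167) = -47 - (-832 + 4*167) = -47 - (-832 + 668) = -47 - 1*(-164) = -47 + 164 = 117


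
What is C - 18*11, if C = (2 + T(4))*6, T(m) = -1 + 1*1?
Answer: -186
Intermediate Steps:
T(m) = 0 (T(m) = -1 + 1 = 0)
C = 12 (C = (2 + 0)*6 = 2*6 = 12)
C - 18*11 = 12 - 18*11 = 12 - 1*198 = 12 - 198 = -186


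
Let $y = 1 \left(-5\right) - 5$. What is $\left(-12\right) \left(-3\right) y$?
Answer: $-360$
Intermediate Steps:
$y = -10$ ($y = -5 - 5 = -10$)
$\left(-12\right) \left(-3\right) y = \left(-12\right) \left(-3\right) \left(-10\right) = 36 \left(-10\right) = -360$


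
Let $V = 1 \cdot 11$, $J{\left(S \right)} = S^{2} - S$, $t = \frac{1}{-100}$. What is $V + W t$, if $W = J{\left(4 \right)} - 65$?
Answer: $\frac{1153}{100} \approx 11.53$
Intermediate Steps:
$t = - \frac{1}{100} \approx -0.01$
$W = -53$ ($W = 4 \left(-1 + 4\right) - 65 = 4 \cdot 3 - 65 = 12 - 65 = -53$)
$V = 11$
$V + W t = 11 - - \frac{53}{100} = 11 + \frac{53}{100} = \frac{1153}{100}$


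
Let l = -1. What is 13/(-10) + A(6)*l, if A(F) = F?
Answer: -73/10 ≈ -7.3000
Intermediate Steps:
13/(-10) + A(6)*l = 13/(-10) + 6*(-1) = 13*(-⅒) - 6 = -13/10 - 6 = -73/10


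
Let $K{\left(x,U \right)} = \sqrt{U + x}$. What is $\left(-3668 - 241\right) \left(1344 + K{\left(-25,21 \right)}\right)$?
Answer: $-5253696 - 7818 i \approx -5.2537 \cdot 10^{6} - 7818.0 i$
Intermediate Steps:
$\left(-3668 - 241\right) \left(1344 + K{\left(-25,21 \right)}\right) = \left(-3668 - 241\right) \left(1344 + \sqrt{21 - 25}\right) = - 3909 \left(1344 + \sqrt{-4}\right) = - 3909 \left(1344 + 2 i\right) = -5253696 - 7818 i$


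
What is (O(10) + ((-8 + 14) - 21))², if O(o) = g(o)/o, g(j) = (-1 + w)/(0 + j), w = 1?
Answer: 225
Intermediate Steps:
g(j) = 0 (g(j) = (-1 + 1)/(0 + j) = 0/j = 0)
O(o) = 0 (O(o) = 0/o = 0)
(O(10) + ((-8 + 14) - 21))² = (0 + ((-8 + 14) - 21))² = (0 + (6 - 21))² = (0 - 15)² = (-15)² = 225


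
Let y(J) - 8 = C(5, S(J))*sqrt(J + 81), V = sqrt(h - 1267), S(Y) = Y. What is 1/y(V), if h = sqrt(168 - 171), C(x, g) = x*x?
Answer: 1/(8 + 25*sqrt(81 + sqrt(-1267 + I*sqrt(3)))) ≈ 0.0040327 - 0.00081831*I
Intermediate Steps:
C(x, g) = x**2
h = I*sqrt(3) (h = sqrt(-3) = I*sqrt(3) ≈ 1.732*I)
V = sqrt(-1267 + I*sqrt(3)) (V = sqrt(I*sqrt(3) - 1267) = sqrt(-1267 + I*sqrt(3)) ≈ 0.0243 + 35.595*I)
y(J) = 8 + 25*sqrt(81 + J) (y(J) = 8 + 5**2*sqrt(J + 81) = 8 + 25*sqrt(81 + J))
1/y(V) = 1/(8 + 25*sqrt(81 + sqrt(-1267 + I*sqrt(3))))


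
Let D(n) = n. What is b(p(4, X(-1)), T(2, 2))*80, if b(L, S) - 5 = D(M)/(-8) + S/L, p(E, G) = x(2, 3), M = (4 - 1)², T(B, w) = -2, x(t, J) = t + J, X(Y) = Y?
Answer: 278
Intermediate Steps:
x(t, J) = J + t
M = 9 (M = 3² = 9)
p(E, G) = 5 (p(E, G) = 3 + 2 = 5)
b(L, S) = 31/8 + S/L (b(L, S) = 5 + (9/(-8) + S/L) = 5 + (9*(-⅛) + S/L) = 5 + (-9/8 + S/L) = 31/8 + S/L)
b(p(4, X(-1)), T(2, 2))*80 = (31/8 - 2/5)*80 = (31/8 - 2*⅕)*80 = (31/8 - ⅖)*80 = (139/40)*80 = 278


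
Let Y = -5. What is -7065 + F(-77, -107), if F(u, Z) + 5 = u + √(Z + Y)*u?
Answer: -7147 - 308*I*√7 ≈ -7147.0 - 814.89*I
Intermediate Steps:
F(u, Z) = -5 + u + u*√(-5 + Z) (F(u, Z) = -5 + (u + √(Z - 5)*u) = -5 + (u + √(-5 + Z)*u) = -5 + (u + u*√(-5 + Z)) = -5 + u + u*√(-5 + Z))
-7065 + F(-77, -107) = -7065 + (-5 - 77 - 77*√(-5 - 107)) = -7065 + (-5 - 77 - 308*I*√7) = -7065 + (-82 - 308*I*√7) = -7147 - 308*I*√7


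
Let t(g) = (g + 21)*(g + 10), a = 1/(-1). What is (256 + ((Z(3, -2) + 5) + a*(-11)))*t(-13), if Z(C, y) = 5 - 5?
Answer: -6528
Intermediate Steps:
Z(C, y) = 0
a = -1
t(g) = (10 + g)*(21 + g) (t(g) = (21 + g)*(10 + g) = (10 + g)*(21 + g))
(256 + ((Z(3, -2) + 5) + a*(-11)))*t(-13) = (256 + ((0 + 5) - 1*(-11)))*(210 + (-13)**2 + 31*(-13)) = (256 + (5 + 11))*(210 + 169 - 403) = (256 + 16)*(-24) = 272*(-24) = -6528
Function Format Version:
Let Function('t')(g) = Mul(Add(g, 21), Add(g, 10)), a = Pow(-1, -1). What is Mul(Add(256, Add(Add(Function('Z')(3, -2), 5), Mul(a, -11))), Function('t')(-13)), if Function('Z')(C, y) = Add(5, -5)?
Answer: -6528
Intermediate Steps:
Function('Z')(C, y) = 0
a = -1
Function('t')(g) = Mul(Add(10, g), Add(21, g)) (Function('t')(g) = Mul(Add(21, g), Add(10, g)) = Mul(Add(10, g), Add(21, g)))
Mul(Add(256, Add(Add(Function('Z')(3, -2), 5), Mul(a, -11))), Function('t')(-13)) = Mul(Add(256, Add(Add(0, 5), Mul(-1, -11))), Add(210, Pow(-13, 2), Mul(31, -13))) = Mul(Add(256, Add(5, 11)), Add(210, 169, -403)) = Mul(Add(256, 16), -24) = Mul(272, -24) = -6528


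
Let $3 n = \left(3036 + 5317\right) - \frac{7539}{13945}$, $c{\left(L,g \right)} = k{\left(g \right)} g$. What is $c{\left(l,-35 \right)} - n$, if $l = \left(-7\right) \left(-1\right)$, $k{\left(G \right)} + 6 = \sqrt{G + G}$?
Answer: $- \frac{107689696}{41835} - 35 i \sqrt{70} \approx -2574.2 - 292.83 i$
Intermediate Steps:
$k{\left(G \right)} = -6 + \sqrt{2} \sqrt{G}$ ($k{\left(G \right)} = -6 + \sqrt{G + G} = -6 + \sqrt{2 G} = -6 + \sqrt{2} \sqrt{G}$)
$l = 7$
$c{\left(L,g \right)} = g \left(-6 + \sqrt{2} \sqrt{g}\right)$ ($c{\left(L,g \right)} = \left(-6 + \sqrt{2} \sqrt{g}\right) g = g \left(-6 + \sqrt{2} \sqrt{g}\right)$)
$n = \frac{116475046}{41835}$ ($n = \frac{\left(3036 + 5317\right) - \frac{7539}{13945}}{3} = \frac{8353 - \frac{7539}{13945}}{3} = \frac{1}{3} \cdot \frac{116475046}{13945} = \frac{116475046}{41835} \approx 2784.2$)
$c{\left(l,-35 \right)} - n = - 35 \left(-6 + \sqrt{2} \sqrt{-35}\right) - \frac{116475046}{41835} = - 35 \left(-6 + \sqrt{2} i \sqrt{35}\right) - \frac{116475046}{41835} = - 35 \left(-6 + i \sqrt{70}\right) - \frac{116475046}{41835} = \left(210 - 35 i \sqrt{70}\right) - \frac{116475046}{41835} = - \frac{107689696}{41835} - 35 i \sqrt{70}$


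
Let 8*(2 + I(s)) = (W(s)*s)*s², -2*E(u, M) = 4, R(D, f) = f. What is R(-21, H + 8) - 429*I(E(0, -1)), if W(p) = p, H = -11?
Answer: -3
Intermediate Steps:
E(u, M) = -2 (E(u, M) = -½*4 = -2)
I(s) = -2 + s⁴/8 (I(s) = -2 + ((s*s)*s²)/8 = -2 + (s²*s²)/8 = -2 + s⁴/8)
R(-21, H + 8) - 429*I(E(0, -1)) = (-11 + 8) - 429*(-2 + (⅛)*(-2)⁴) = -3 - 429*(-2 + (⅛)*16) = -3 - 429*(-2 + 2) = -3 - 429*0 = -3 + 0 = -3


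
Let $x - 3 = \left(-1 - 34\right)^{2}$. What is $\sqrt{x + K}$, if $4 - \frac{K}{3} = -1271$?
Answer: $\sqrt{5053} \approx 71.084$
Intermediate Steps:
$x = 1228$ ($x = 3 + \left(-1 - 34\right)^{2} = 3 + \left(-35\right)^{2} = 3 + 1225 = 1228$)
$K = 3825$ ($K = 12 - -3813 = 12 + 3813 = 3825$)
$\sqrt{x + K} = \sqrt{1228 + 3825} = \sqrt{5053}$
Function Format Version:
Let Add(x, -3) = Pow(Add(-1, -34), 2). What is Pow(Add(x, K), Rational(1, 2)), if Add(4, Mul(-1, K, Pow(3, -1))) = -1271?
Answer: Pow(5053, Rational(1, 2)) ≈ 71.084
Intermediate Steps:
x = 1228 (x = Add(3, Pow(Add(-1, -34), 2)) = Add(3, Pow(-35, 2)) = Add(3, 1225) = 1228)
K = 3825 (K = Add(12, Mul(-3, -1271)) = Add(12, 3813) = 3825)
Pow(Add(x, K), Rational(1, 2)) = Pow(Add(1228, 3825), Rational(1, 2)) = Pow(5053, Rational(1, 2))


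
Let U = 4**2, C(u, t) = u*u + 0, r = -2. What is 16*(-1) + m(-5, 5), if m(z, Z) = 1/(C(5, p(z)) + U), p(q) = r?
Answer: -655/41 ≈ -15.976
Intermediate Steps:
p(q) = -2
C(u, t) = u**2 (C(u, t) = u**2 + 0 = u**2)
U = 16
m(z, Z) = 1/41 (m(z, Z) = 1/(5**2 + 16) = 1/(25 + 16) = 1/41)
16*(-1) + m(-5, 5) = 16*(-1) + 1/41 = -16 + 1/41 = -655/41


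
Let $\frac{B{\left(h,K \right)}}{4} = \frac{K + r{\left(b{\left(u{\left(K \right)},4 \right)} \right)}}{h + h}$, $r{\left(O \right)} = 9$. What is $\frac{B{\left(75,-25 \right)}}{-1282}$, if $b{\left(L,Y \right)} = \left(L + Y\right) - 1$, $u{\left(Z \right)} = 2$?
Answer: $\frac{16}{48075} \approx 0.00033281$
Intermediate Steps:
$b{\left(L,Y \right)} = -1 + L + Y$
$B{\left(h,K \right)} = \frac{2 \left(9 + K\right)}{h}$ ($B{\left(h,K \right)} = 4 \frac{K + 9}{h + h} = 4 \frac{9 + K}{2 h} = \frac{2 \left(9 + K\right)}{h}$)
$\frac{B{\left(75,-25 \right)}}{-1282} = \frac{2 \cdot \frac{1}{75} \left(9 - 25\right)}{-1282} = 2 \cdot \frac{1}{75} \left(-16\right) \left(- \frac{1}{1282}\right) = \left(- \frac{32}{75}\right) \left(- \frac{1}{1282}\right) = \frac{16}{48075}$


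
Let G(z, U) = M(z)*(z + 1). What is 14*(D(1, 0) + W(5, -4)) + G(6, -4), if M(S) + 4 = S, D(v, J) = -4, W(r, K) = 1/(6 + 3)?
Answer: -364/9 ≈ -40.444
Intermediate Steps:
W(r, K) = ⅑ (W(r, K) = 1/9 = ⅑)
M(S) = -4 + S
G(z, U) = (1 + z)*(-4 + z) (G(z, U) = (-4 + z)*(z + 1) = (-4 + z)*(1 + z) = (1 + z)*(-4 + z))
14*(D(1, 0) + W(5, -4)) + G(6, -4) = 14*(-4 + ⅑) + (1 + 6)*(-4 + 6) = 14*(-35/9) + 7*2 = -490/9 + 14 = -364/9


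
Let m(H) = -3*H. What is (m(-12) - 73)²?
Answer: 1369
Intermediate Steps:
(m(-12) - 73)² = (-3*(-12) - 73)² = (36 - 73)² = (-37)² = 1369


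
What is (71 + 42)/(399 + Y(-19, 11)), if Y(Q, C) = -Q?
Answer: 113/418 ≈ 0.27033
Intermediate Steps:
(71 + 42)/(399 + Y(-19, 11)) = (71 + 42)/(399 - 1*(-19)) = 113/(399 + 19) = 113/418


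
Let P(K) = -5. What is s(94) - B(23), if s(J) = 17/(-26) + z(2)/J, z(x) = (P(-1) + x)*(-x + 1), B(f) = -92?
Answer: 55832/611 ≈ 91.378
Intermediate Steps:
z(x) = (1 - x)*(-5 + x) (z(x) = (-5 + x)*(-x + 1) = (-5 + x)*(1 - x) = (1 - x)*(-5 + x))
s(J) = -17/26 + 3/J (s(J) = 17/(-26) + (-5 - 1*2**2 + 6*2)/J = 17*(-1/26) + (-5 - 1*4 + 12)/J = -17/26 + (-5 - 4 + 12)/J = -17/26 + 3/J)
s(94) - B(23) = (-17/26 + 3/94) - 1*(-92) = (-17/26 + 3*(1/94)) + 92 = (-17/26 + 3/94) + 92 = -380/611 + 92 = 55832/611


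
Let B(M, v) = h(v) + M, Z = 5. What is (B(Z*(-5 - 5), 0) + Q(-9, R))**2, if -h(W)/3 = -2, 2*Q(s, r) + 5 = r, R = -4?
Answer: 9409/4 ≈ 2352.3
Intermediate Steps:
Q(s, r) = -5/2 + r/2
h(W) = 6 (h(W) = -3*(-2) = 6)
B(M, v) = 6 + M
(B(Z*(-5 - 5), 0) + Q(-9, R))**2 = ((6 + 5*(-5 - 5)) + (-5/2 + (1/2)*(-4)))**2 = ((6 + 5*(-10)) + (-5/2 - 2))**2 = ((6 - 50) - 9/2)**2 = (-44 - 9/2)**2 = (-97/2)**2 = 9409/4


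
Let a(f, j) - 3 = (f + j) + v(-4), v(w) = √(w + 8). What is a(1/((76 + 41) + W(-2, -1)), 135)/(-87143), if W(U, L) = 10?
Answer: -17781/11067161 ≈ -0.0016066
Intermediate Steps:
v(w) = √(8 + w)
a(f, j) = 5 + f + j (a(f, j) = 3 + ((f + j) + √(8 - 4)) = 3 + ((f + j) + √4) = 3 + ((f + j) + 2) = 3 + (2 + f + j) = 5 + f + j)
a(1/((76 + 41) + W(-2, -1)), 135)/(-87143) = (5 + 1/((76 + 41) + 10) + 135)/(-87143) = (5 + 1/(117 + 10) + 135)*(-1/87143) = (5 + 1/127 + 135)*(-1/87143) = (17781/127)*(-1/87143) = -17781/11067161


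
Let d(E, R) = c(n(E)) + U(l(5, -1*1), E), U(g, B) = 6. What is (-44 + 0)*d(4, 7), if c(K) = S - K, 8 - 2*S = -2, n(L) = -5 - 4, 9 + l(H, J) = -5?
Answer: -880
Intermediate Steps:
l(H, J) = -14 (l(H, J) = -9 - 5 = -14)
n(L) = -9
S = 5 (S = 4 - ½*(-2) = 4 + 1 = 5)
c(K) = 5 - K
d(E, R) = 20 (d(E, R) = (5 - 1*(-9)) + 6 = (5 + 9) + 6 = 14 + 6 = 20)
(-44 + 0)*d(4, 7) = (-44 + 0)*20 = -44*20 = -880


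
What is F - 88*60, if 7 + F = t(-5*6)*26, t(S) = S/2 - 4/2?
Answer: -5729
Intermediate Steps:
t(S) = -2 + S/2 (t(S) = S*(½) - 4*½ = S/2 - 2 = -2 + S/2)
F = -449 (F = -7 + (-2 + (-5*6)/2)*26 = -7 + (-2 + (½)*(-30))*26 = -7 + (-2 - 15)*26 = -7 - 17*26 = -7 - 442 = -449)
F - 88*60 = -449 - 88*60 = -449 - 5280 = -5729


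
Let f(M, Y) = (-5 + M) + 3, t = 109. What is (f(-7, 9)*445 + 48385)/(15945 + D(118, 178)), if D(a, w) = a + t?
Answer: 11095/4043 ≈ 2.7442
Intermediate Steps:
f(M, Y) = -2 + M
D(a, w) = 109 + a (D(a, w) = a + 109 = 109 + a)
(f(-7, 9)*445 + 48385)/(15945 + D(118, 178)) = ((-2 - 7)*445 + 48385)/(15945 + (109 + 118)) = (-9*445 + 48385)/(15945 + 227) = (-4005 + 48385)/16172 = 44380*(1/16172) = 11095/4043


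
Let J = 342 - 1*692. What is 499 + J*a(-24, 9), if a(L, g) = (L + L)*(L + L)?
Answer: -805901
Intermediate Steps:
a(L, g) = 4*L**2 (a(L, g) = (2*L)*(2*L) = 4*L**2)
J = -350 (J = 342 - 692 = -350)
499 + J*a(-24, 9) = 499 - 1400*(-24)**2 = 499 - 1400*576 = 499 - 350*2304 = 499 - 806400 = -805901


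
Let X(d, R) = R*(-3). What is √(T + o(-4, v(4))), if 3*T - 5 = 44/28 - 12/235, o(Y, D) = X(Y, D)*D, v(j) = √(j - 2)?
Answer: 2*I*√23298135/4935 ≈ 1.9562*I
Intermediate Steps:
X(d, R) = -3*R
v(j) = √(-2 + j)
o(Y, D) = -3*D² (o(Y, D) = (-3*D)*D = -3*D²)
T = 10726/4935 (T = 5/3 + (44/28 - 12/235)/3 = 5/3 + (44*(1/28) - 12*1/235)/3 = 5/3 + (11/7 - 12/235)/3 = 5/3 + (⅓)*(2501/1645) = 5/3 + 2501/4935 = 10726/4935 ≈ 2.1735)
√(T + o(-4, v(4))) = √(10726/4935 - 3*(√(-2 + 4))²) = √(10726/4935 - 3*(√2)²) = √(10726/4935 - 3*2) = √(10726/4935 - 6) = √(-18884/4935) = 2*I*√23298135/4935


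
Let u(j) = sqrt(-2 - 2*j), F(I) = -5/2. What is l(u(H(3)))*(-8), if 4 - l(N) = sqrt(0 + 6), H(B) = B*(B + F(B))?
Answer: -32 + 8*sqrt(6) ≈ -12.404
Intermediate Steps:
F(I) = -5/2 (F(I) = -5*1/2 = -5/2)
H(B) = B*(-5/2 + B) (H(B) = B*(B - 5/2) = B*(-5/2 + B))
l(N) = 4 - sqrt(6) (l(N) = 4 - sqrt(0 + 6) = 4 - sqrt(6))
l(u(H(3)))*(-8) = (4 - sqrt(6))*(-8) = -32 + 8*sqrt(6)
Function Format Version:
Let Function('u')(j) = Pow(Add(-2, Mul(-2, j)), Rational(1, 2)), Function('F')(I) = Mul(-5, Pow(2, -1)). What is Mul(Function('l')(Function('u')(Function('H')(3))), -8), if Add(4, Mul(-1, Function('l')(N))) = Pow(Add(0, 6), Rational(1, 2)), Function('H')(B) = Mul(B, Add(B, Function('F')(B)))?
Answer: Add(-32, Mul(8, Pow(6, Rational(1, 2)))) ≈ -12.404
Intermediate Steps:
Function('F')(I) = Rational(-5, 2) (Function('F')(I) = Mul(-5, Rational(1, 2)) = Rational(-5, 2))
Function('H')(B) = Mul(B, Add(Rational(-5, 2), B)) (Function('H')(B) = Mul(B, Add(B, Rational(-5, 2))) = Mul(B, Add(Rational(-5, 2), B)))
Function('l')(N) = Add(4, Mul(-1, Pow(6, Rational(1, 2)))) (Function('l')(N) = Add(4, Mul(-1, Pow(Add(0, 6), Rational(1, 2)))) = Add(4, Mul(-1, Pow(6, Rational(1, 2)))))
Mul(Function('l')(Function('u')(Function('H')(3))), -8) = Mul(Add(4, Mul(-1, Pow(6, Rational(1, 2)))), -8) = Add(-32, Mul(8, Pow(6, Rational(1, 2))))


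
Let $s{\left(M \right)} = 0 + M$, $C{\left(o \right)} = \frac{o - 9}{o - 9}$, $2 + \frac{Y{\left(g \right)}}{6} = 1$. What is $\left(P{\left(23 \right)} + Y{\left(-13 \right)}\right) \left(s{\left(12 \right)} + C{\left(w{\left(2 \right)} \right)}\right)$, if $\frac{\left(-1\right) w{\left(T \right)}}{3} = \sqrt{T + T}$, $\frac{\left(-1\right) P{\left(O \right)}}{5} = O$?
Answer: $-1573$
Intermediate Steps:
$Y{\left(g \right)} = -6$ ($Y{\left(g \right)} = -12 + 6 \cdot 1 = -12 + 6 = -6$)
$P{\left(O \right)} = - 5 O$
$w{\left(T \right)} = - 3 \sqrt{2} \sqrt{T}$ ($w{\left(T \right)} = - 3 \sqrt{T + T} = - 3 \sqrt{2 T} = - 3 \sqrt{2} \sqrt{T}$)
$C{\left(o \right)} = 1$ ($C{\left(o \right)} = \frac{-9 + o}{-9 + o} = 1$)
$s{\left(M \right)} = M$
$\left(P{\left(23 \right)} + Y{\left(-13 \right)}\right) \left(s{\left(12 \right)} + C{\left(w{\left(2 \right)} \right)}\right) = \left(\left(-5\right) 23 - 6\right) \left(12 + 1\right) = \left(-115 - 6\right) 13 = \left(-121\right) 13 = -1573$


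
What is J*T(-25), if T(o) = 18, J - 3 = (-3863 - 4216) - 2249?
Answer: -185850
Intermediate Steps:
J = -10325 (J = 3 + ((-3863 - 4216) - 2249) = 3 + (-8079 - 2249) = 3 - 10328 = -10325)
J*T(-25) = -10325*18 = -185850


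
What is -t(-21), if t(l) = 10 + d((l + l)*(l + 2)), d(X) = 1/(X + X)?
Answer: -15961/1596 ≈ -10.001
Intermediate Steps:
d(X) = 1/(2*X)
t(l) = 10 + 1/(4*l*(2 + l)) (t(l) = 10 + 1/(2*(((l + l)*(l + 2)))) = 10 + 1/(2*(((2*l)*(2 + l)))) = 10 + 1/(2*((2*l*(2 + l)))) = 10 + (1/(2*l*(2 + l)))/2 = 10 + 1/(4*l*(2 + l)))
-t(-21) = -(1 + 40*(-21)*(2 - 21))/(4*(-21)*(2 - 21)) = -(-1)*(1 + 40*(-21)*(-19))/(4*21*(-19)) = -(-1)*(-1)*(1 + 15960)/(4*21*19) = -(-1)*(-1)*15961/(4*21*19) = -1*15961/1596 = -15961/1596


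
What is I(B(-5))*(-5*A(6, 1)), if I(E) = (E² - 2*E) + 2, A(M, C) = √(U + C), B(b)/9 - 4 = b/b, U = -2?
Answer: -9685*I ≈ -9685.0*I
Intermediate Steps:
B(b) = 45 (B(b) = 36 + 9*(b/b) = 36 + 9*1 = 36 + 9 = 45)
A(M, C) = √(-2 + C)
I(E) = 2 + E² - 2*E
I(B(-5))*(-5*A(6, 1)) = (2 + 45² - 2*45)*(-5*√(-2 + 1)) = (2 + 2025 - 90)*(-5*I) = 1937*(-5*I) = -9685*I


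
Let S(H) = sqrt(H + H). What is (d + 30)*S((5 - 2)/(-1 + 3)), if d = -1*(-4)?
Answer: 34*sqrt(3) ≈ 58.890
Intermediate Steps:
d = 4
S(H) = sqrt(2)*sqrt(H) (S(H) = sqrt(2*H) = sqrt(2)*sqrt(H))
(d + 30)*S((5 - 2)/(-1 + 3)) = (4 + 30)*(sqrt(2)*sqrt((5 - 2)/(-1 + 3))) = 34*(sqrt(2)*sqrt(3/2)) = 34*(sqrt(2)*(sqrt(6)/2)) = 34*sqrt(3)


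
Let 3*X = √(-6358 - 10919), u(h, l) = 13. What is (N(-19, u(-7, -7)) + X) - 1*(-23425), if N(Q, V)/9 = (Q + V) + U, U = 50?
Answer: 23821 + I*√17277/3 ≈ 23821.0 + 43.814*I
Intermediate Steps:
N(Q, V) = 450 + 9*Q + 9*V (N(Q, V) = 9*((Q + V) + 50) = 9*(50 + Q + V) = 450 + 9*Q + 9*V)
X = I*√17277/3 (X = √(-6358 - 10919)/3 = √(-17277)/3 = (I*√17277)/3 = I*√17277/3 ≈ 43.814*I)
(N(-19, u(-7, -7)) + X) - 1*(-23425) = ((450 + 9*(-19) + 9*13) + I*√17277/3) - 1*(-23425) = ((450 - 171 + 117) + I*√17277/3) + 23425 = (396 + I*√17277/3) + 23425 = 23821 + I*√17277/3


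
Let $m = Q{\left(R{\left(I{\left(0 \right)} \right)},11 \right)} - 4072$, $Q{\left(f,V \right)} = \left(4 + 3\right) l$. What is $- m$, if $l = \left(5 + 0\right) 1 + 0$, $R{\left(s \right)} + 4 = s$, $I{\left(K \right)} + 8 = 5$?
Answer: $4037$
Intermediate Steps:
$I{\left(K \right)} = -3$ ($I{\left(K \right)} = -8 + 5 = -3$)
$R{\left(s \right)} = -4 + s$
$l = 5$ ($l = 5 \cdot 1 + 0 = 5 + 0 = 5$)
$Q{\left(f,V \right)} = 35$ ($Q{\left(f,V \right)} = \left(4 + 3\right) 5 = 7 \cdot 5 = 35$)
$m = -4037$ ($m = 35 - 4072 = -4037$)
$- m = \left(-1\right) \left(-4037\right) = 4037$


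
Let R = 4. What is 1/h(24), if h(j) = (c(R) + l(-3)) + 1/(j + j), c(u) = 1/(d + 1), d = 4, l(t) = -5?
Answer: -240/1147 ≈ -0.20924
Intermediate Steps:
c(u) = ⅕ (c(u) = 1/(4 + 1) = 1/5 = ⅕)
h(j) = -24/5 + 1/(2*j) (h(j) = (⅕ - 5) + 1/(j + j) = -24/5 + 1/(2*j))
1/h(24) = 1/((⅒)*(5 - 48*24)/24) = 1/((⅒)*(1/24)*(5 - 1152)) = 1/((⅒)*(1/24)*(-1147)) = 1/(-1147/240) = -240/1147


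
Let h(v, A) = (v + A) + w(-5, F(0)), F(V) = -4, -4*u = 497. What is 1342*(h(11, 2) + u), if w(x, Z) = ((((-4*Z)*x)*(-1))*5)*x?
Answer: -5666595/2 ≈ -2.8333e+6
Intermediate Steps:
u = -497/4 (u = -¼*497 = -497/4 ≈ -124.25)
w(x, Z) = 20*Z*x² (w(x, Z) = ((-4*Z*x*(-1))*5)*x = ((4*Z*x)*5)*x = (20*Z*x)*x = 20*Z*x²)
h(v, A) = -2000 + A + v (h(v, A) = (v + A) + 20*(-4)*(-5)² = (A + v) + 20*(-4)*25 = (A + v) - 2000 = -2000 + A + v)
1342*(h(11, 2) + u) = 1342*((-2000 + 2 + 11) - 497/4) = 1342*(-1987 - 497/4) = 1342*(-8445/4) = -5666595/2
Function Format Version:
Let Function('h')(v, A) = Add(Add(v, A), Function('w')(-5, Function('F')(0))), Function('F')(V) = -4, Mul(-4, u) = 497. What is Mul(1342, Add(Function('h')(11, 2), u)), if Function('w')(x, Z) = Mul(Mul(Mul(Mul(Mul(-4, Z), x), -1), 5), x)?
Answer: Rational(-5666595, 2) ≈ -2.8333e+6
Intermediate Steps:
u = Rational(-497, 4) (u = Mul(Rational(-1, 4), 497) = Rational(-497, 4) ≈ -124.25)
Function('w')(x, Z) = Mul(20, Z, Pow(x, 2)) (Function('w')(x, Z) = Mul(Mul(Mul(Mul(-4, Z, x), -1), 5), x) = Mul(Mul(Mul(4, Z, x), 5), x) = Mul(Mul(20, Z, x), x) = Mul(20, Z, Pow(x, 2)))
Function('h')(v, A) = Add(-2000, A, v) (Function('h')(v, A) = Add(Add(v, A), Mul(20, -4, Pow(-5, 2))) = Add(Add(A, v), Mul(20, -4, 25)) = Add(Add(A, v), -2000) = Add(-2000, A, v))
Mul(1342, Add(Function('h')(11, 2), u)) = Mul(1342, Add(Add(-2000, 2, 11), Rational(-497, 4))) = Mul(1342, Add(-1987, Rational(-497, 4))) = Mul(1342, Rational(-8445, 4)) = Rational(-5666595, 2)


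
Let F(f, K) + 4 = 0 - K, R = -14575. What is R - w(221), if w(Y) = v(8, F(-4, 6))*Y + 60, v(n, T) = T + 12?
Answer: -15077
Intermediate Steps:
F(f, K) = -4 - K (F(f, K) = -4 + (0 - K) = -4 - K)
v(n, T) = 12 + T
w(Y) = 60 + 2*Y (w(Y) = (12 + (-4 - 1*6))*Y + 60 = (12 + (-4 - 6))*Y + 60 = (12 - 10)*Y + 60 = 2*Y + 60 = 60 + 2*Y)
R - w(221) = -14575 - (60 + 2*221) = -14575 - (60 + 442) = -14575 - 1*502 = -14575 - 502 = -15077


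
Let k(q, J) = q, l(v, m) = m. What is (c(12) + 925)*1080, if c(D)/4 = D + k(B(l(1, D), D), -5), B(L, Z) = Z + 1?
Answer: 1107000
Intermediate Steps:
B(L, Z) = 1 + Z
c(D) = 4 + 8*D (c(D) = 4*(D + (1 + D)) = 4*(1 + 2*D) = 4 + 8*D)
(c(12) + 925)*1080 = ((4 + 8*12) + 925)*1080 = ((4 + 96) + 925)*1080 = (100 + 925)*1080 = 1025*1080 = 1107000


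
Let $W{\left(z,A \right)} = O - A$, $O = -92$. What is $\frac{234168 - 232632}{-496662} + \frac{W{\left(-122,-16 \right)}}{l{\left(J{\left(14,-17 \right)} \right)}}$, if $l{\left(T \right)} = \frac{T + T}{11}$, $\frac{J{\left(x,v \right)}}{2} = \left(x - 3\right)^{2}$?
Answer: $- \frac{1575579}{910547} \approx -1.7304$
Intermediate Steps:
$J{\left(x,v \right)} = 2 \left(-3 + x\right)^{2}$ ($J{\left(x,v \right)} = 2 \left(x - 3\right)^{2} = 2 \left(-3 + x\right)^{2}$)
$W{\left(z,A \right)} = -92 - A$
$l{\left(T \right)} = \frac{2 T}{11}$ ($l{\left(T \right)} = 2 T \frac{1}{11} = \frac{2 T}{11}$)
$\frac{234168 - 232632}{-496662} + \frac{W{\left(-122,-16 \right)}}{l{\left(J{\left(14,-17 \right)} \right)}} = \frac{234168 - 232632}{-496662} + \frac{-92 - -16}{\frac{2}{11} \cdot 2 \left(-3 + 14\right)^{2}} = \left(234168 - 232632\right) \left(- \frac{1}{496662}\right) + \frac{-92 + 16}{\frac{2}{11} \cdot 2 \cdot 11^{2}} = 1536 \left(- \frac{1}{496662}\right) - \frac{76}{\frac{2}{11} \cdot 2 \cdot 121} = - \frac{256}{82777} - \frac{76}{\frac{2}{11} \cdot 242} = - \frac{256}{82777} - \frac{76}{44} = - \frac{256}{82777} - \frac{19}{11} = - \frac{1575579}{910547}$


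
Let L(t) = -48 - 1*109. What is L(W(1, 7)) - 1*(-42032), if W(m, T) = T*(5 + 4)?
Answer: 41875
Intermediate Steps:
W(m, T) = 9*T (W(m, T) = T*9 = 9*T)
L(t) = -157 (L(t) = -48 - 109 = -157)
L(W(1, 7)) - 1*(-42032) = -157 - 1*(-42032) = -157 + 42032 = 41875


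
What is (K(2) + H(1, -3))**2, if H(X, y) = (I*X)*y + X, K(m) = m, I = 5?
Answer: 144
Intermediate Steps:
H(X, y) = X + 5*X*y (H(X, y) = (5*X)*y + X = 5*X*y + X = X + 5*X*y)
(K(2) + H(1, -3))**2 = (2 + 1*(1 + 5*(-3)))**2 = (2 + 1*(1 - 15))**2 = (2 + 1*(-14))**2 = (2 - 14)**2 = (-12)**2 = 144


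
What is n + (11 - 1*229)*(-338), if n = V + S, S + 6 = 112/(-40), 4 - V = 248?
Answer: 367156/5 ≈ 73431.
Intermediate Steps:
V = -244 (V = 4 - 1*248 = 4 - 248 = -244)
S = -44/5 (S = -6 + 112/(-40) = -6 + 112*(-1/40) = -6 - 14/5 = -44/5 ≈ -8.8000)
n = -1264/5 (n = -244 - 44/5 = -1264/5 ≈ -252.80)
n + (11 - 1*229)*(-338) = -1264/5 + (11 - 1*229)*(-338) = -1264/5 + (11 - 229)*(-338) = -1264/5 - 218*(-338) = -1264/5 + 73684 = 367156/5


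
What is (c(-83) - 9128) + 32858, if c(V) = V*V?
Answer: 30619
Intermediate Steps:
c(V) = V²
(c(-83) - 9128) + 32858 = ((-83)² - 9128) + 32858 = (6889 - 9128) + 32858 = -2239 + 32858 = 30619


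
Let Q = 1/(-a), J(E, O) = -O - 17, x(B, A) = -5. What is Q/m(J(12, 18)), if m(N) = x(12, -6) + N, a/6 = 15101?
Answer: 1/3624240 ≈ 2.7592e-7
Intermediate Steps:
a = 90606 (a = 6*15101 = 90606)
J(E, O) = -17 - O
Q = -1/90606 (Q = 1/(-1*90606) = 1/(-90606) = -1/90606 ≈ -1.1037e-5)
m(N) = -5 + N
Q/m(J(12, 18)) = -1/(90606*(-5 + (-17 - 1*18))) = -1/(90606*(-5 + (-17 - 18))) = -1/(90606*(-5 - 35)) = -1/90606/(-40) = -1/90606*(-1/40) = 1/3624240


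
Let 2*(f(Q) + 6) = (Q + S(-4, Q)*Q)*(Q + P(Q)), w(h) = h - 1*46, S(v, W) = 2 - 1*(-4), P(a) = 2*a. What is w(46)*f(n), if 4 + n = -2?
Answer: 0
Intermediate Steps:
n = -6 (n = -4 - 2 = -6)
S(v, W) = 6 (S(v, W) = 2 + 4 = 6)
w(h) = -46 + h (w(h) = h - 46 = -46 + h)
f(Q) = -6 + 21*Q²/2 (f(Q) = -6 + ((Q + 6*Q)*(Q + 2*Q))/2 = -6 + ((7*Q)*(3*Q))/2 = -6 + (21*Q²)/2 = -6 + 21*Q²/2)
w(46)*f(n) = (-46 + 46)*(-6 + (21/2)*(-6)²) = 0*(-6 + (21/2)*36) = 0*(-6 + 378) = 0*372 = 0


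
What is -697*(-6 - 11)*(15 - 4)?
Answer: 130339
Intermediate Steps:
-697*(-6 - 11)*(15 - 4) = -(-11849)*11 = -697*(-187) = 130339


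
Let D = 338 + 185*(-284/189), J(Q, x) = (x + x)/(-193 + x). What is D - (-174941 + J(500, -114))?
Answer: 10154040545/58023 ≈ 1.7500e+5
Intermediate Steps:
J(Q, x) = 2*x/(-193 + x) (J(Q, x) = (2*x)/(-193 + x) = 2*x/(-193 + x))
D = 11342/189 (D = 338 + 185*(-284*1/189) = 338 + 185*(-284/189) = 338 - 52540/189 = 11342/189 ≈ 60.011)
D - (-174941 + J(500, -114)) = 11342/189 - (-174941 + 2*(-114)/(-193 - 114)) = 11342/189 - (-174941 + 2*(-114)/(-307)) = 11342/189 - (-174941 + 2*(-114)*(-1/307)) = 11342/189 - (-174941 + 228/307) = 11342/189 - 1*(-53706659/307) = 11342/189 + 53706659/307 = 10154040545/58023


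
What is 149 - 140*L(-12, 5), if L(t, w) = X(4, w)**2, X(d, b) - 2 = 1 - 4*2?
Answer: -3351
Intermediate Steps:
X(d, b) = -5 (X(d, b) = 2 + (1 - 4*2) = 2 + (1 - 1*8) = 2 + (1 - 8) = 2 - 7 = -5)
L(t, w) = 25 (L(t, w) = (-5)**2 = 25)
149 - 140*L(-12, 5) = 149 - 140*25 = 149 - 3500 = -3351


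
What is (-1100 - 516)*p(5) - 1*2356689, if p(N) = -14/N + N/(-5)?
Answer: -11752741/5 ≈ -2.3505e+6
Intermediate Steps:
p(N) = -14/N - N/5 (p(N) = -14/N + N*(-1/5) = -14/N - N/5)
(-1100 - 516)*p(5) - 1*2356689 = (-1100 - 516)*(-14/5 - 1/5*5) - 1*2356689 = -1616*(-14*1/5 - 1) - 2356689 = -1616*(-14/5 - 1) - 2356689 = -1616*(-19/5) - 2356689 = 30704/5 - 2356689 = -11752741/5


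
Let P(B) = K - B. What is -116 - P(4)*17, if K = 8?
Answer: -184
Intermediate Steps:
P(B) = 8 - B
-116 - P(4)*17 = -116 - (8 - 1*4)*17 = -116 - (8 - 4)*17 = -116 - 4*17 = -116 - 1*68 = -116 - 68 = -184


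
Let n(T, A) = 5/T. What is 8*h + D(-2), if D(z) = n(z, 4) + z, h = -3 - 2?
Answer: -89/2 ≈ -44.500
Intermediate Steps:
h = -5
D(z) = z + 5/z (D(z) = 5/z + z = z + 5/z)
8*h + D(-2) = 8*(-5) + (-2 + 5/(-2)) = -40 + (-2 + 5*(-½)) = -40 + (-2 - 5/2) = -40 - 9/2 = -89/2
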